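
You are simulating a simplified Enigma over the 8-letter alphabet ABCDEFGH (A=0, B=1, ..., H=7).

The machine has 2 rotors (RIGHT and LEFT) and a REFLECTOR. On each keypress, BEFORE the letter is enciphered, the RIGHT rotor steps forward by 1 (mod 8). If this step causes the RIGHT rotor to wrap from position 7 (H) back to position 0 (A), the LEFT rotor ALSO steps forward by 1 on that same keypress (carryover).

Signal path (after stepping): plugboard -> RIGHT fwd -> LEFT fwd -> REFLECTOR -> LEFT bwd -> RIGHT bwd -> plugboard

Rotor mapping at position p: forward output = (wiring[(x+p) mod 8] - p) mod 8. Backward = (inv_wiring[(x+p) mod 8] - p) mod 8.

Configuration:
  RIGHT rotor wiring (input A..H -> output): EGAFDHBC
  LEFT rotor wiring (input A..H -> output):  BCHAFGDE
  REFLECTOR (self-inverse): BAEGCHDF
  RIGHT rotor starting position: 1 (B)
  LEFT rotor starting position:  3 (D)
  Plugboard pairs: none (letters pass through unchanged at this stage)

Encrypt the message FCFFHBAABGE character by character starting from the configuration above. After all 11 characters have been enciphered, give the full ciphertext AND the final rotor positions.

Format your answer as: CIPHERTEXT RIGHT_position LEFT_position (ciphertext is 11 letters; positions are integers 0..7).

Answer: AGCBFHHEFBB 4 4

Derivation:
Char 1 ('F'): step: R->2, L=3; F->plug->F->R->A->L->F->refl->H->L'->G->R'->A->plug->A
Char 2 ('C'): step: R->3, L=3; C->plug->C->R->E->L->B->refl->A->L'->D->R'->G->plug->G
Char 3 ('F'): step: R->4, L=3; F->plug->F->R->C->L->D->refl->G->L'->F->R'->C->plug->C
Char 4 ('F'): step: R->5, L=3; F->plug->F->R->D->L->A->refl->B->L'->E->R'->B->plug->B
Char 5 ('H'): step: R->6, L=3; H->plug->H->R->B->L->C->refl->E->L'->H->R'->F->plug->F
Char 6 ('B'): step: R->7, L=3; B->plug->B->R->F->L->G->refl->D->L'->C->R'->H->plug->H
Char 7 ('A'): step: R->0, L->4 (L advanced); A->plug->A->R->E->L->F->refl->H->L'->C->R'->H->plug->H
Char 8 ('A'): step: R->1, L=4; A->plug->A->R->F->L->G->refl->D->L'->G->R'->E->plug->E
Char 9 ('B'): step: R->2, L=4; B->plug->B->R->D->L->A->refl->B->L'->A->R'->F->plug->F
Char 10 ('G'): step: R->3, L=4; G->plug->G->R->D->L->A->refl->B->L'->A->R'->B->plug->B
Char 11 ('E'): step: R->4, L=4; E->plug->E->R->A->L->B->refl->A->L'->D->R'->B->plug->B
Final: ciphertext=AGCBFHHEFBB, RIGHT=4, LEFT=4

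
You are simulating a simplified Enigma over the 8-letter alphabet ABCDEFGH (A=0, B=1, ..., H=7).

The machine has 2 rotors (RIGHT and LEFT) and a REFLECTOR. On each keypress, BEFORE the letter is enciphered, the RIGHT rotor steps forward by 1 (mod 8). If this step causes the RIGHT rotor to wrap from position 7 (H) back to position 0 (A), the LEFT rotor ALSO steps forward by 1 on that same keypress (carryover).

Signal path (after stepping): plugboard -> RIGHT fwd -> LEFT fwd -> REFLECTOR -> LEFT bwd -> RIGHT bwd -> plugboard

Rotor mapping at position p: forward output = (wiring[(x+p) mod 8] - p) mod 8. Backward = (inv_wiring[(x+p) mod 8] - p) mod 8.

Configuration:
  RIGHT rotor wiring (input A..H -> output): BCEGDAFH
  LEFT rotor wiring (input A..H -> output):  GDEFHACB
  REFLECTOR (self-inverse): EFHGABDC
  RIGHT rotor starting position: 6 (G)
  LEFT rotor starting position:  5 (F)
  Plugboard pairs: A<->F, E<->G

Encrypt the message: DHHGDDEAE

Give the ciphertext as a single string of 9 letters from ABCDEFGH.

Answer: GEDDBADHA

Derivation:
Char 1 ('D'): step: R->7, L=5; D->plug->D->R->F->L->H->refl->C->L'->H->R'->E->plug->G
Char 2 ('H'): step: R->0, L->6 (L advanced); H->plug->H->R->H->L->C->refl->H->L'->F->R'->G->plug->E
Char 3 ('H'): step: R->1, L=6; H->plug->H->R->A->L->E->refl->A->L'->C->R'->D->plug->D
Char 4 ('G'): step: R->2, L=6; G->plug->E->R->D->L->F->refl->B->L'->G->R'->D->plug->D
Char 5 ('D'): step: R->3, L=6; D->plug->D->R->C->L->A->refl->E->L'->A->R'->B->plug->B
Char 6 ('D'): step: R->4, L=6; D->plug->D->R->D->L->F->refl->B->L'->G->R'->F->plug->A
Char 7 ('E'): step: R->5, L=6; E->plug->G->R->B->L->D->refl->G->L'->E->R'->D->plug->D
Char 8 ('A'): step: R->6, L=6; A->plug->F->R->A->L->E->refl->A->L'->C->R'->H->plug->H
Char 9 ('E'): step: R->7, L=6; E->plug->G->R->B->L->D->refl->G->L'->E->R'->F->plug->A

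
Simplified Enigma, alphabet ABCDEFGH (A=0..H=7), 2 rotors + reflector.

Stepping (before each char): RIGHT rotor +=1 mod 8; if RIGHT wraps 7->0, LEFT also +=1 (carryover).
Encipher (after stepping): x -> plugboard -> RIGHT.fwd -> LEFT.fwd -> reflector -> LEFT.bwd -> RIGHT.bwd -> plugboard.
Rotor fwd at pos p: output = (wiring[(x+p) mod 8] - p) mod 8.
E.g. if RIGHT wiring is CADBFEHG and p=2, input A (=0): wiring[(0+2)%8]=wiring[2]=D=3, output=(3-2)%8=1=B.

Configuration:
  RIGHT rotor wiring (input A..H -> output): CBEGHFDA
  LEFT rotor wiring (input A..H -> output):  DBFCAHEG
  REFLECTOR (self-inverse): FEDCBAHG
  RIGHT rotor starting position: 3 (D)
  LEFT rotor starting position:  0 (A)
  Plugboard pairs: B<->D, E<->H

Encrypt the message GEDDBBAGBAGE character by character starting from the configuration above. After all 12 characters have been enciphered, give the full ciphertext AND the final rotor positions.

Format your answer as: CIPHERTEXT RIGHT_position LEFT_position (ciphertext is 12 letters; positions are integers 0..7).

Char 1 ('G'): step: R->4, L=0; G->plug->G->R->A->L->D->refl->C->L'->D->R'->A->plug->A
Char 2 ('E'): step: R->5, L=0; E->plug->H->R->C->L->F->refl->A->L'->E->R'->E->plug->H
Char 3 ('D'): step: R->6, L=0; D->plug->B->R->C->L->F->refl->A->L'->E->R'->C->plug->C
Char 4 ('D'): step: R->7, L=0; D->plug->B->R->D->L->C->refl->D->L'->A->R'->F->plug->F
Char 5 ('B'): step: R->0, L->1 (L advanced); B->plug->D->R->G->L->F->refl->A->L'->A->R'->H->plug->E
Char 6 ('B'): step: R->1, L=1; B->plug->D->R->G->L->F->refl->A->L'->A->R'->A->plug->A
Char 7 ('A'): step: R->2, L=1; A->plug->A->R->C->L->B->refl->E->L'->B->R'->E->plug->H
Char 8 ('G'): step: R->3, L=1; G->plug->G->R->G->L->F->refl->A->L'->A->R'->D->plug->B
Char 9 ('B'): step: R->4, L=1; B->plug->D->R->E->L->G->refl->H->L'->D->R'->A->plug->A
Char 10 ('A'): step: R->5, L=1; A->plug->A->R->A->L->A->refl->F->L'->G->R'->B->plug->D
Char 11 ('G'): step: R->6, L=1; G->plug->G->R->B->L->E->refl->B->L'->C->R'->B->plug->D
Char 12 ('E'): step: R->7, L=1; E->plug->H->R->E->L->G->refl->H->L'->D->R'->B->plug->D
Final: ciphertext=AHCFEAHBADDD, RIGHT=7, LEFT=1

Answer: AHCFEAHBADDD 7 1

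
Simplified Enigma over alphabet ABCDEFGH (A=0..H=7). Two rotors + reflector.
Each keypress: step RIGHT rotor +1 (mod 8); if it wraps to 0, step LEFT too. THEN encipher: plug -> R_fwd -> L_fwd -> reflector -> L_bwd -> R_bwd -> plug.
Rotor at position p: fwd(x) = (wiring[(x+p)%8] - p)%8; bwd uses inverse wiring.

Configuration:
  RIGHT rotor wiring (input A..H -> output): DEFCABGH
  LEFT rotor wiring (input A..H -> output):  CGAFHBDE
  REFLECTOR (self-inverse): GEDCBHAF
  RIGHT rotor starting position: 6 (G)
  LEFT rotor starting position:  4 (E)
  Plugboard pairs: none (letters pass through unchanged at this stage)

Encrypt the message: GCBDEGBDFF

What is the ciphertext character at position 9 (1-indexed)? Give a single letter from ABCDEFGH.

Char 1 ('G'): step: R->7, L=4; G->plug->G->R->C->L->H->refl->F->L'->B->R'->F->plug->F
Char 2 ('C'): step: R->0, L->5 (L advanced); C->plug->C->R->F->L->D->refl->C->L'->H->R'->H->plug->H
Char 3 ('B'): step: R->1, L=5; B->plug->B->R->E->L->B->refl->E->L'->A->R'->E->plug->E
Char 4 ('D'): step: R->2, L=5; D->plug->D->R->H->L->C->refl->D->L'->F->R'->F->plug->F
Char 5 ('E'): step: R->3, L=5; E->plug->E->R->E->L->B->refl->E->L'->A->R'->F->plug->F
Char 6 ('G'): step: R->4, L=5; G->plug->G->R->B->L->G->refl->A->L'->G->R'->H->plug->H
Char 7 ('B'): step: R->5, L=5; B->plug->B->R->B->L->G->refl->A->L'->G->R'->D->plug->D
Char 8 ('D'): step: R->6, L=5; D->plug->D->R->G->L->A->refl->G->L'->B->R'->B->plug->B
Char 9 ('F'): step: R->7, L=5; F->plug->F->R->B->L->G->refl->A->L'->G->R'->D->plug->D

D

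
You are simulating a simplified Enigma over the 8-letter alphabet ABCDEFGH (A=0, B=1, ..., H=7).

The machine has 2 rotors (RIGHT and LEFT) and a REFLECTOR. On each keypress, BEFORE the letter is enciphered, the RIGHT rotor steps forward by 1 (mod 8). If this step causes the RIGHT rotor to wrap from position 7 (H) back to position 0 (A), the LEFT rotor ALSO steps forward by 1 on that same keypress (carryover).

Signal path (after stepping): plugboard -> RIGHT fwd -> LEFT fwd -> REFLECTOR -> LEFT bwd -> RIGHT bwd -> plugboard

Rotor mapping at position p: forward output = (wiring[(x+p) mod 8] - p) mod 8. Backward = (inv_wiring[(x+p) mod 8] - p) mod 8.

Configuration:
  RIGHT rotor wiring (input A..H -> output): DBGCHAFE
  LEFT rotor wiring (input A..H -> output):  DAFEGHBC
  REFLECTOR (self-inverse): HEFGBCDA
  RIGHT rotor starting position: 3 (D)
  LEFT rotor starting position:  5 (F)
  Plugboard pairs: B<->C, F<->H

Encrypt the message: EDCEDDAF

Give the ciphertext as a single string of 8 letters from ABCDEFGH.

Answer: BGBCAHDD

Derivation:
Char 1 ('E'): step: R->4, L=5; E->plug->E->R->H->L->B->refl->E->L'->B->R'->C->plug->B
Char 2 ('D'): step: R->5, L=5; D->plug->D->R->G->L->H->refl->A->L'->F->R'->G->plug->G
Char 3 ('C'): step: R->6, L=5; C->plug->B->R->G->L->H->refl->A->L'->F->R'->C->plug->B
Char 4 ('E'): step: R->7, L=5; E->plug->E->R->D->L->G->refl->D->L'->E->R'->B->plug->C
Char 5 ('D'): step: R->0, L->6 (L advanced); D->plug->D->R->C->L->F->refl->C->L'->D->R'->A->plug->A
Char 6 ('D'): step: R->1, L=6; D->plug->D->R->G->L->A->refl->H->L'->E->R'->F->plug->H
Char 7 ('A'): step: R->2, L=6; A->plug->A->R->E->L->H->refl->A->L'->G->R'->D->plug->D
Char 8 ('F'): step: R->3, L=6; F->plug->H->R->D->L->C->refl->F->L'->C->R'->D->plug->D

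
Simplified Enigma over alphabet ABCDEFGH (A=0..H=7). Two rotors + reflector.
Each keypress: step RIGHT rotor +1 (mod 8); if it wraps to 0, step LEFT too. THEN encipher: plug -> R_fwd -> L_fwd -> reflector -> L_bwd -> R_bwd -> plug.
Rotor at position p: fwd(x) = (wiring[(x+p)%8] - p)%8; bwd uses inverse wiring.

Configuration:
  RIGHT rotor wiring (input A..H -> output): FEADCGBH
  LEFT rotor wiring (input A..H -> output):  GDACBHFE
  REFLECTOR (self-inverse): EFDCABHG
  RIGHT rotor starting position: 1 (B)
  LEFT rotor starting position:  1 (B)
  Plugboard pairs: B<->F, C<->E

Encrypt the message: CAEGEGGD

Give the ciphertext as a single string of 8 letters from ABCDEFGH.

Answer: HDDDCHBG

Derivation:
Char 1 ('C'): step: R->2, L=1; C->plug->E->R->H->L->F->refl->B->L'->C->R'->H->plug->H
Char 2 ('A'): step: R->3, L=1; A->plug->A->R->A->L->C->refl->D->L'->G->R'->D->plug->D
Char 3 ('E'): step: R->4, L=1; E->plug->C->R->F->L->E->refl->A->L'->D->R'->D->plug->D
Char 4 ('G'): step: R->5, L=1; G->plug->G->R->G->L->D->refl->C->L'->A->R'->D->plug->D
Char 5 ('E'): step: R->6, L=1; E->plug->C->R->H->L->F->refl->B->L'->C->R'->E->plug->C
Char 6 ('G'): step: R->7, L=1; G->plug->G->R->H->L->F->refl->B->L'->C->R'->H->plug->H
Char 7 ('G'): step: R->0, L->2 (L advanced); G->plug->G->R->B->L->A->refl->E->L'->G->R'->F->plug->B
Char 8 ('D'): step: R->1, L=2; D->plug->D->R->B->L->A->refl->E->L'->G->R'->G->plug->G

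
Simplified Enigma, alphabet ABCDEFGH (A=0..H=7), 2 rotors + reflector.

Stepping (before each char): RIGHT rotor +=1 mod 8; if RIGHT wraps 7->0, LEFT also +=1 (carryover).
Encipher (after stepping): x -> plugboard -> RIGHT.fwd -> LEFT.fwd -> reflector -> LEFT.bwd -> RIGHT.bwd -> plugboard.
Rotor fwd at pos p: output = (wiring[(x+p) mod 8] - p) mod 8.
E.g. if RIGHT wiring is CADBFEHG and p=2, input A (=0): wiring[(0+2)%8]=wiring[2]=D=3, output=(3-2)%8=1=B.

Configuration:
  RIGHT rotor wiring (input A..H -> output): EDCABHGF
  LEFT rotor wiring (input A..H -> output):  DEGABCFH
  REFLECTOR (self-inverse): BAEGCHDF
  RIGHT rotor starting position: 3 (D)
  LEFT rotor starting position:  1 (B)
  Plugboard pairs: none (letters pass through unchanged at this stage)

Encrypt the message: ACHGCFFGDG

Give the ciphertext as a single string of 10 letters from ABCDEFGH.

Answer: FEFAHABHHE

Derivation:
Char 1 ('A'): step: R->4, L=1; A->plug->A->R->F->L->E->refl->C->L'->H->R'->F->plug->F
Char 2 ('C'): step: R->5, L=1; C->plug->C->R->A->L->D->refl->G->L'->G->R'->E->plug->E
Char 3 ('H'): step: R->6, L=1; H->plug->H->R->B->L->F->refl->H->L'->C->R'->F->plug->F
Char 4 ('G'): step: R->7, L=1; G->plug->G->R->A->L->D->refl->G->L'->G->R'->A->plug->A
Char 5 ('C'): step: R->0, L->2 (L advanced); C->plug->C->R->C->L->H->refl->F->L'->F->R'->H->plug->H
Char 6 ('F'): step: R->1, L=2; F->plug->F->R->F->L->F->refl->H->L'->C->R'->A->plug->A
Char 7 ('F'): step: R->2, L=2; F->plug->F->R->D->L->A->refl->B->L'->G->R'->B->plug->B
Char 8 ('G'): step: R->3, L=2; G->plug->G->R->A->L->E->refl->C->L'->H->R'->H->plug->H
Char 9 ('D'): step: R->4, L=2; D->plug->D->R->B->L->G->refl->D->L'->E->R'->H->plug->H
Char 10 ('G'): step: R->5, L=2; G->plug->G->R->D->L->A->refl->B->L'->G->R'->E->plug->E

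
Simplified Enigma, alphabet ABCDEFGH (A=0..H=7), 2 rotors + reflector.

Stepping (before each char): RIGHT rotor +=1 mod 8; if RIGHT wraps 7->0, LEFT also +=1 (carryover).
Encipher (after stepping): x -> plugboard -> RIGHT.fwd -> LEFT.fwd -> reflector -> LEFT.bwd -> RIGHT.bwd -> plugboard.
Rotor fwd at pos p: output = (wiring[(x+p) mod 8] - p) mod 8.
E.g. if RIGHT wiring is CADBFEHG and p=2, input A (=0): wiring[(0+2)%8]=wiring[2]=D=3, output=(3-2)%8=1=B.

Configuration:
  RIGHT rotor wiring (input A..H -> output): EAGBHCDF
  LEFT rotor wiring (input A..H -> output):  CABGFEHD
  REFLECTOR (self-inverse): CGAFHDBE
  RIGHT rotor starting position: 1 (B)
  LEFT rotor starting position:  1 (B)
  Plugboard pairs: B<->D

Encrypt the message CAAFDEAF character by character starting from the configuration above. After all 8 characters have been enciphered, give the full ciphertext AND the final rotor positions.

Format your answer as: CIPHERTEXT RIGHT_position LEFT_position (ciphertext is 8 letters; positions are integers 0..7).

Answer: DFEDAHFG 1 2

Derivation:
Char 1 ('C'): step: R->2, L=1; C->plug->C->R->F->L->G->refl->B->L'->H->R'->B->plug->D
Char 2 ('A'): step: R->3, L=1; A->plug->A->R->G->L->C->refl->A->L'->B->R'->F->plug->F
Char 3 ('A'): step: R->4, L=1; A->plug->A->R->D->L->E->refl->H->L'->A->R'->E->plug->E
Char 4 ('F'): step: R->5, L=1; F->plug->F->R->B->L->A->refl->C->L'->G->R'->B->plug->D
Char 5 ('D'): step: R->6, L=1; D->plug->B->R->H->L->B->refl->G->L'->F->R'->A->plug->A
Char 6 ('E'): step: R->7, L=1; E->plug->E->R->C->L->F->refl->D->L'->E->R'->H->plug->H
Char 7 ('A'): step: R->0, L->2 (L advanced); A->plug->A->R->E->L->F->refl->D->L'->C->R'->F->plug->F
Char 8 ('F'): step: R->1, L=2; F->plug->F->R->C->L->D->refl->F->L'->E->R'->G->plug->G
Final: ciphertext=DFEDAHFG, RIGHT=1, LEFT=2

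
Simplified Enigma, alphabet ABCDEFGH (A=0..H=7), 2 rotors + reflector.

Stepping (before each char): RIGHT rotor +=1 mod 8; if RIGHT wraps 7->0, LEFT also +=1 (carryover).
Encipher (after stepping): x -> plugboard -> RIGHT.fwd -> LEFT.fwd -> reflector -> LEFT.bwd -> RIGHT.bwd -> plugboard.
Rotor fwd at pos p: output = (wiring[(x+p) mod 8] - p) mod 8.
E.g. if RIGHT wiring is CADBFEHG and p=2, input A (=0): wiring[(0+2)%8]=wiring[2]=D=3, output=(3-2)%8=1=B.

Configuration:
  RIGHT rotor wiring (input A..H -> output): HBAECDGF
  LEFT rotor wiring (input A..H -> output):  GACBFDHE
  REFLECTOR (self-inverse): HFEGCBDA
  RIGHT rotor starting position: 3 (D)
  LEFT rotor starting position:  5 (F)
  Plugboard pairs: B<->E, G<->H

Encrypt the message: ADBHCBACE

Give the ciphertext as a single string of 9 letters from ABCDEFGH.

Char 1 ('A'): step: R->4, L=5; A->plug->A->R->G->L->E->refl->C->L'->B->R'->D->plug->D
Char 2 ('D'): step: R->5, L=5; D->plug->D->R->C->L->H->refl->A->L'->H->R'->G->plug->H
Char 3 ('B'): step: R->6, L=5; B->plug->E->R->C->L->H->refl->A->L'->H->R'->B->plug->E
Char 4 ('H'): step: R->7, L=5; H->plug->G->R->E->L->D->refl->G->L'->A->R'->B->plug->E
Char 5 ('C'): step: R->0, L->6 (L advanced); C->plug->C->R->A->L->B->refl->F->L'->H->R'->A->plug->A
Char 6 ('B'): step: R->1, L=6; B->plug->E->R->C->L->A->refl->H->L'->G->R'->H->plug->G
Char 7 ('A'): step: R->2, L=6; A->plug->A->R->G->L->H->refl->A->L'->C->R'->B->plug->E
Char 8 ('C'): step: R->3, L=6; C->plug->C->R->A->L->B->refl->F->L'->H->R'->B->plug->E
Char 9 ('E'): step: R->4, L=6; E->plug->B->R->H->L->F->refl->B->L'->A->R'->H->plug->G

Answer: DHEEAGEEG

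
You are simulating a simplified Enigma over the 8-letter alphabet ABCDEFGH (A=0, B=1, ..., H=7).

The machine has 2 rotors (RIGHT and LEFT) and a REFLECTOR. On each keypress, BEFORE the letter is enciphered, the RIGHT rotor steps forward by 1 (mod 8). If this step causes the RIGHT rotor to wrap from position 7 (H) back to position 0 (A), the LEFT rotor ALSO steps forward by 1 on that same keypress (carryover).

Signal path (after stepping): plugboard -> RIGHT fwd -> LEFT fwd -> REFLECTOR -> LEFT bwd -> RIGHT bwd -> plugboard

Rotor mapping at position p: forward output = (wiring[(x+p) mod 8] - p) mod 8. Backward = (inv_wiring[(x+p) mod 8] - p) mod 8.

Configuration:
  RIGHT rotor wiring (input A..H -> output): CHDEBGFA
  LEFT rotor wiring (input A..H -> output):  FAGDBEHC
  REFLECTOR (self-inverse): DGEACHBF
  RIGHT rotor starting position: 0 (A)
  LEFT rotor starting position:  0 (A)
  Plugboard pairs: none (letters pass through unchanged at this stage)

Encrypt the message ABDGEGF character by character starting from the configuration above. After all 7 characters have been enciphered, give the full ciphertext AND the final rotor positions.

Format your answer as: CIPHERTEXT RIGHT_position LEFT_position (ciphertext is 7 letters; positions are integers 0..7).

Char 1 ('A'): step: R->1, L=0; A->plug->A->R->G->L->H->refl->F->L'->A->R'->D->plug->D
Char 2 ('B'): step: R->2, L=0; B->plug->B->R->C->L->G->refl->B->L'->E->R'->D->plug->D
Char 3 ('D'): step: R->3, L=0; D->plug->D->R->C->L->G->refl->B->L'->E->R'->G->plug->G
Char 4 ('G'): step: R->4, L=0; G->plug->G->R->H->L->C->refl->E->L'->F->R'->A->plug->A
Char 5 ('E'): step: R->5, L=0; E->plug->E->R->C->L->G->refl->B->L'->E->R'->H->plug->H
Char 6 ('G'): step: R->6, L=0; G->plug->G->R->D->L->D->refl->A->L'->B->R'->D->plug->D
Char 7 ('F'): step: R->7, L=0; F->plug->F->R->C->L->G->refl->B->L'->E->R'->D->plug->D
Final: ciphertext=DDGAHDD, RIGHT=7, LEFT=0

Answer: DDGAHDD 7 0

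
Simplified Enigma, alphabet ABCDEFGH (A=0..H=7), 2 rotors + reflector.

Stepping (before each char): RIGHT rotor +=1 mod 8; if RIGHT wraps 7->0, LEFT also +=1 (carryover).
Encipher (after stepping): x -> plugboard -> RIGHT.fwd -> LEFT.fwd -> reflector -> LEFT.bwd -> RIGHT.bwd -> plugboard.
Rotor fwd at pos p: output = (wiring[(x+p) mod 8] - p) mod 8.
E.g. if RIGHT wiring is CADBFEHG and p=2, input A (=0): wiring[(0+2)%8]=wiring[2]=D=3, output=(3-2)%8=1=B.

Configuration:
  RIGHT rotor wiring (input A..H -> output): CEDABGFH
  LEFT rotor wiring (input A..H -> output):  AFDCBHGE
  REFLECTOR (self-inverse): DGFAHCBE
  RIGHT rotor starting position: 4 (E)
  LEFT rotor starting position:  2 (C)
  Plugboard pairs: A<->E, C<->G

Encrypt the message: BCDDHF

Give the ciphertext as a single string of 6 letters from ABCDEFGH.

Char 1 ('B'): step: R->5, L=2; B->plug->B->R->A->L->B->refl->G->L'->G->R'->F->plug->F
Char 2 ('C'): step: R->6, L=2; C->plug->G->R->D->L->F->refl->C->L'->F->R'->E->plug->A
Char 3 ('D'): step: R->7, L=2; D->plug->D->R->E->L->E->refl->H->L'->C->R'->F->plug->F
Char 4 ('D'): step: R->0, L->3 (L advanced); D->plug->D->R->A->L->H->refl->E->L'->C->R'->A->plug->E
Char 5 ('H'): step: R->1, L=3; H->plug->H->R->B->L->G->refl->B->L'->E->R'->F->plug->F
Char 6 ('F'): step: R->2, L=3; F->plug->F->R->F->L->F->refl->C->L'->G->R'->B->plug->B

Answer: FAFEFB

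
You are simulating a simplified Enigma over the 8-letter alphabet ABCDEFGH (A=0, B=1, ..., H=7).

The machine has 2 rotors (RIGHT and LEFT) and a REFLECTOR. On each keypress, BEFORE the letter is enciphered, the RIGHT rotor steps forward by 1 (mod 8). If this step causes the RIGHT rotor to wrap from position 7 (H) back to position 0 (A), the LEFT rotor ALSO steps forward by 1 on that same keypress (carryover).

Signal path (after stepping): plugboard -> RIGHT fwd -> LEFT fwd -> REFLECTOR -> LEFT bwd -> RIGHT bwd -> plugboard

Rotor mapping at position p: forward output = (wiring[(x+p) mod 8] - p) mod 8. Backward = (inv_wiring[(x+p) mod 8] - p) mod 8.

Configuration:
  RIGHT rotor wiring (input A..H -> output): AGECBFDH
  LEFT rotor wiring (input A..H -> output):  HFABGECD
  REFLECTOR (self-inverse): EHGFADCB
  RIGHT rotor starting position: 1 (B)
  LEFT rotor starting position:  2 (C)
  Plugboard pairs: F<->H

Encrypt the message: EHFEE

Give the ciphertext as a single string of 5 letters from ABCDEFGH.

Char 1 ('E'): step: R->2, L=2; E->plug->E->R->B->L->H->refl->B->L'->F->R'->F->plug->H
Char 2 ('H'): step: R->3, L=2; H->plug->F->R->F->L->B->refl->H->L'->B->R'->H->plug->F
Char 3 ('F'): step: R->4, L=2; F->plug->H->R->G->L->F->refl->D->L'->H->R'->C->plug->C
Char 4 ('E'): step: R->5, L=2; E->plug->E->R->B->L->H->refl->B->L'->F->R'->G->plug->G
Char 5 ('E'): step: R->6, L=2; E->plug->E->R->G->L->F->refl->D->L'->H->R'->H->plug->F

Answer: HFCGF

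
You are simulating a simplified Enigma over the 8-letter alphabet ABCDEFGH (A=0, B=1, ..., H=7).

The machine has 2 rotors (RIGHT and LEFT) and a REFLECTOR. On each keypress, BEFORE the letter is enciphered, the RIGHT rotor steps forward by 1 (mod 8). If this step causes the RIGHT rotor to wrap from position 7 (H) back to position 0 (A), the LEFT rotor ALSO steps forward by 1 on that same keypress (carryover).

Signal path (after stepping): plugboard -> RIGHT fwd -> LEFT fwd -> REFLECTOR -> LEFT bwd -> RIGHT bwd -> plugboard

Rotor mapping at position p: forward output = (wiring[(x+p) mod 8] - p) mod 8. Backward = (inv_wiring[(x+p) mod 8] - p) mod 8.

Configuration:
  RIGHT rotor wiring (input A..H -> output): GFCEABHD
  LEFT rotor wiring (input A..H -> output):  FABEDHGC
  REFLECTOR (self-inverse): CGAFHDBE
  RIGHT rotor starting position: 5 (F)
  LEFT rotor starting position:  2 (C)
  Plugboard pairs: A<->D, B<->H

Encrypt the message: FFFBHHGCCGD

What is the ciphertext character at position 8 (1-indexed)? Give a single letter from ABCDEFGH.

Char 1 ('F'): step: R->6, L=2; F->plug->F->R->G->L->D->refl->F->L'->D->R'->H->plug->B
Char 2 ('F'): step: R->7, L=2; F->plug->F->R->B->L->C->refl->A->L'->F->R'->E->plug->E
Char 3 ('F'): step: R->0, L->3 (L advanced); F->plug->F->R->B->L->A->refl->C->L'->F->R'->B->plug->H
Char 4 ('B'): step: R->1, L=3; B->plug->H->R->F->L->C->refl->A->L'->B->R'->B->plug->H
Char 5 ('H'): step: R->2, L=3; H->plug->B->R->C->L->E->refl->H->L'->E->R'->G->plug->G
Char 6 ('H'): step: R->3, L=3; H->plug->B->R->F->L->C->refl->A->L'->B->R'->A->plug->D
Char 7 ('G'): step: R->4, L=3; G->plug->G->R->G->L->F->refl->D->L'->D->R'->C->plug->C
Char 8 ('C'): step: R->5, L=3; C->plug->C->R->G->L->F->refl->D->L'->D->R'->H->plug->B

B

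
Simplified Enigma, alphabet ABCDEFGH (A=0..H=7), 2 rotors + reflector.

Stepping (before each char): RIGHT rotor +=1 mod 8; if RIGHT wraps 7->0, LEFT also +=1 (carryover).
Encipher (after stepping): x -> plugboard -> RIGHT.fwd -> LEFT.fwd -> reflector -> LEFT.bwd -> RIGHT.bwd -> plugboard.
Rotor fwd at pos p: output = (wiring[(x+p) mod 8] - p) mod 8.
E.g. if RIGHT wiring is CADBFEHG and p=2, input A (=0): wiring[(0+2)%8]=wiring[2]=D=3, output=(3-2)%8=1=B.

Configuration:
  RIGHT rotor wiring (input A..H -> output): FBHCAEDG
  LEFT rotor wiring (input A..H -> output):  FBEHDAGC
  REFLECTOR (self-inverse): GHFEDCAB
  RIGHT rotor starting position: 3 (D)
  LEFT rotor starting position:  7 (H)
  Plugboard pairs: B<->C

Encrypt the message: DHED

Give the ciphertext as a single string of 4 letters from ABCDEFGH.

Answer: GFFG

Derivation:
Char 1 ('D'): step: R->4, L=7; D->plug->D->R->C->L->C->refl->F->L'->D->R'->G->plug->G
Char 2 ('H'): step: R->5, L=7; H->plug->H->R->D->L->F->refl->C->L'->C->R'->F->plug->F
Char 3 ('E'): step: R->6, L=7; E->plug->E->R->B->L->G->refl->A->L'->E->R'->F->plug->F
Char 4 ('D'): step: R->7, L=7; D->plug->D->R->A->L->D->refl->E->L'->F->R'->G->plug->G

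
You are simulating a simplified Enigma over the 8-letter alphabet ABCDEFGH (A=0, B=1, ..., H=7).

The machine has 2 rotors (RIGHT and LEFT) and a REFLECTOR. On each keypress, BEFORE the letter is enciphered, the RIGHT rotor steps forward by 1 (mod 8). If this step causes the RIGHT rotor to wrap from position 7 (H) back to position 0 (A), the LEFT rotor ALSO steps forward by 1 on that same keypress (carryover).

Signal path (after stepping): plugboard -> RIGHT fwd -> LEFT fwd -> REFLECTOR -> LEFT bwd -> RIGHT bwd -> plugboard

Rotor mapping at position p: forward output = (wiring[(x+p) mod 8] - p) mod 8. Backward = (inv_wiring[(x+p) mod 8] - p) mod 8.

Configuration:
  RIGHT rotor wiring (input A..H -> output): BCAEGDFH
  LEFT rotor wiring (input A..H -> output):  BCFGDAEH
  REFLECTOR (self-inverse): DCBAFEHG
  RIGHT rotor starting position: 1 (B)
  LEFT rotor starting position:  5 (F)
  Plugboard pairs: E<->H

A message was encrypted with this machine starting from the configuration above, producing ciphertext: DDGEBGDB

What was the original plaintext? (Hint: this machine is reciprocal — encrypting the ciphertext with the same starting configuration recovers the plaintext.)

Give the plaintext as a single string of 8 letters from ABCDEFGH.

Char 1 ('D'): step: R->2, L=5; D->plug->D->R->B->L->H->refl->G->L'->H->R'->G->plug->G
Char 2 ('D'): step: R->3, L=5; D->plug->D->R->C->L->C->refl->B->L'->G->R'->F->plug->F
Char 3 ('G'): step: R->4, L=5; G->plug->G->R->E->L->F->refl->E->L'->D->R'->D->plug->D
Char 4 ('E'): step: R->5, L=5; E->plug->H->R->B->L->H->refl->G->L'->H->R'->G->plug->G
Char 5 ('B'): step: R->6, L=5; B->plug->B->R->B->L->H->refl->G->L'->H->R'->A->plug->A
Char 6 ('G'): step: R->7, L=5; G->plug->G->R->E->L->F->refl->E->L'->D->R'->C->plug->C
Char 7 ('D'): step: R->0, L->6 (L advanced); D->plug->D->R->E->L->H->refl->G->L'->A->R'->C->plug->C
Char 8 ('B'): step: R->1, L=6; B->plug->B->R->H->L->C->refl->B->L'->B->R'->A->plug->A

Answer: GFDGACCA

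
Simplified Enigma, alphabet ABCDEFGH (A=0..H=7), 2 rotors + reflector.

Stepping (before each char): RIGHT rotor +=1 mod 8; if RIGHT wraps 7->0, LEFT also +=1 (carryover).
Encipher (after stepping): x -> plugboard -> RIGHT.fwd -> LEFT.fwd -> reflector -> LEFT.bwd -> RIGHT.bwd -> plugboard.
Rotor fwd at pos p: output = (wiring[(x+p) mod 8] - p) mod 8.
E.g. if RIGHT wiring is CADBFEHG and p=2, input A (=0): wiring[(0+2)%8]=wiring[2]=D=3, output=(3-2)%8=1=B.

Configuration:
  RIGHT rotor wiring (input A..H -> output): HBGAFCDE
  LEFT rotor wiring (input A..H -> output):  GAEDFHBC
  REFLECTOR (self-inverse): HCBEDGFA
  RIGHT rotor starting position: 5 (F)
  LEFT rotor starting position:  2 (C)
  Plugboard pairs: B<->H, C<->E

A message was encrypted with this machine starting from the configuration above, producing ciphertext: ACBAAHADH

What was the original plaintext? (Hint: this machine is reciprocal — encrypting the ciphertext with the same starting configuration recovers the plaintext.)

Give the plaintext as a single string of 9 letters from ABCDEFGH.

Answer: BHDDDAEAD

Derivation:
Char 1 ('A'): step: R->6, L=2; A->plug->A->R->F->L->A->refl->H->L'->E->R'->H->plug->B
Char 2 ('C'): step: R->7, L=2; C->plug->E->R->B->L->B->refl->C->L'->A->R'->B->plug->H
Char 3 ('B'): step: R->0, L->3 (L advanced); B->plug->H->R->E->L->H->refl->A->L'->A->R'->D->plug->D
Char 4 ('A'): step: R->1, L=3; A->plug->A->R->A->L->A->refl->H->L'->E->R'->D->plug->D
Char 5 ('A'): step: R->2, L=3; A->plug->A->R->E->L->H->refl->A->L'->A->R'->D->plug->D
Char 6 ('H'): step: R->3, L=3; H->plug->B->R->C->L->E->refl->D->L'->F->R'->A->plug->A
Char 7 ('A'): step: R->4, L=3; A->plug->A->R->B->L->C->refl->B->L'->H->R'->C->plug->E
Char 8 ('D'): step: R->5, L=3; D->plug->D->R->C->L->E->refl->D->L'->F->R'->A->plug->A
Char 9 ('H'): step: R->6, L=3; H->plug->B->R->G->L->F->refl->G->L'->D->R'->D->plug->D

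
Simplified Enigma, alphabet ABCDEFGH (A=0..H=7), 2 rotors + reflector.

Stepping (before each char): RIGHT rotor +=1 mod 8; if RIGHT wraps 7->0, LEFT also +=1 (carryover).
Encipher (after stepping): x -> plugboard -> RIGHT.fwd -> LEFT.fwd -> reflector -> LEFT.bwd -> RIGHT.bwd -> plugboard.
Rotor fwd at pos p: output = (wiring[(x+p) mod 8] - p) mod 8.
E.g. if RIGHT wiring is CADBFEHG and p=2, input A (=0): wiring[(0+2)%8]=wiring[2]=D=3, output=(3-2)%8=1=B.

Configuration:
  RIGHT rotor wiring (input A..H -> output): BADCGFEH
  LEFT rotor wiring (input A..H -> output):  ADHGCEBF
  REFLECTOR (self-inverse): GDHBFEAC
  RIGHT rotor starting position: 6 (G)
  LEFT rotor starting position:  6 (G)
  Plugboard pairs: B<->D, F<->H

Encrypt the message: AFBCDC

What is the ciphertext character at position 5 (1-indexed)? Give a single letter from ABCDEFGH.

Char 1 ('A'): step: R->7, L=6; A->plug->A->R->A->L->D->refl->B->L'->E->R'->D->plug->B
Char 2 ('F'): step: R->0, L->7 (L advanced); F->plug->H->R->H->L->C->refl->H->L'->E->R'->G->plug->G
Char 3 ('B'): step: R->1, L=7; B->plug->D->R->F->L->D->refl->B->L'->B->R'->C->plug->C
Char 4 ('C'): step: R->2, L=7; C->plug->C->R->E->L->H->refl->C->L'->H->R'->G->plug->G
Char 5 ('D'): step: R->3, L=7; D->plug->B->R->D->L->A->refl->G->L'->A->R'->H->plug->F

F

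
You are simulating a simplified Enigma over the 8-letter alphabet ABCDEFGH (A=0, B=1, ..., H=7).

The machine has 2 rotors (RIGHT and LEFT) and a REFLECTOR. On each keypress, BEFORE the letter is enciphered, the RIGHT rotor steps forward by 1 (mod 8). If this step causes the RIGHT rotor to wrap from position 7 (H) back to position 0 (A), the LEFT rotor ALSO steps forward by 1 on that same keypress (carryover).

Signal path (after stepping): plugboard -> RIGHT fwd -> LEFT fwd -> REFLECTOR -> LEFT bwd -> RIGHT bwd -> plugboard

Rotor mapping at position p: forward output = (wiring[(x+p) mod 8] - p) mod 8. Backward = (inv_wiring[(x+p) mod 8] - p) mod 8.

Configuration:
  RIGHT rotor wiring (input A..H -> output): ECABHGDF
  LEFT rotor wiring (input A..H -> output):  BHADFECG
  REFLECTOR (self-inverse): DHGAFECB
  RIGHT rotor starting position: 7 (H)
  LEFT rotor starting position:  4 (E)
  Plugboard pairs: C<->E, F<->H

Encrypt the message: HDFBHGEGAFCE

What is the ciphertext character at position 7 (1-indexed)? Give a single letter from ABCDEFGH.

Char 1 ('H'): step: R->0, L->5 (L advanced); H->plug->F->R->G->L->G->refl->C->L'->E->R'->A->plug->A
Char 2 ('D'): step: R->1, L=5; D->plug->D->R->G->L->G->refl->C->L'->E->R'->G->plug->G
Char 3 ('F'): step: R->2, L=5; F->plug->H->R->A->L->H->refl->B->L'->C->R'->G->plug->G
Char 4 ('B'): step: R->3, L=5; B->plug->B->R->E->L->C->refl->G->L'->G->R'->A->plug->A
Char 5 ('H'): step: R->4, L=5; H->plug->F->R->G->L->G->refl->C->L'->E->R'->G->plug->G
Char 6 ('G'): step: R->5, L=5; G->plug->G->R->E->L->C->refl->G->L'->G->R'->B->plug->B
Char 7 ('E'): step: R->6, L=5; E->plug->C->R->G->L->G->refl->C->L'->E->R'->D->plug->D

D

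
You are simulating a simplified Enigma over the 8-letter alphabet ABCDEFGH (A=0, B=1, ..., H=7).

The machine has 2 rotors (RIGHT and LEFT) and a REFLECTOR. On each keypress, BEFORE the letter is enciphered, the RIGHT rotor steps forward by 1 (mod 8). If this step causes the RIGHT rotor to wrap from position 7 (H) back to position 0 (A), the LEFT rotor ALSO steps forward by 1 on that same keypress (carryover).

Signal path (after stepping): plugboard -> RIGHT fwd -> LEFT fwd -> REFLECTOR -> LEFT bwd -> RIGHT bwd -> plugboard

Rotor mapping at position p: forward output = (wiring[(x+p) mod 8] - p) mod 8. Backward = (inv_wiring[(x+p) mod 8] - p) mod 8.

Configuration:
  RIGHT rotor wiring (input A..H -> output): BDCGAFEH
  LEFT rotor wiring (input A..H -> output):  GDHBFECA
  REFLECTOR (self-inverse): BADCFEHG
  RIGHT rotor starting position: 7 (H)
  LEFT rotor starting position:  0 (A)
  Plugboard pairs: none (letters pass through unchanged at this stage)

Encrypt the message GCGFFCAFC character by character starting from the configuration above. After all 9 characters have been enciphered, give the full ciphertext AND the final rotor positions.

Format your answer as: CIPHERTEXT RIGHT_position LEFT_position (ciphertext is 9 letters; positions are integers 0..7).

Answer: EADDDFBGB 0 2

Derivation:
Char 1 ('G'): step: R->0, L->1 (L advanced); G->plug->G->R->E->L->D->refl->C->L'->A->R'->E->plug->E
Char 2 ('C'): step: R->1, L=1; C->plug->C->R->F->L->B->refl->A->L'->C->R'->A->plug->A
Char 3 ('G'): step: R->2, L=1; G->plug->G->R->H->L->F->refl->E->L'->D->R'->D->plug->D
Char 4 ('F'): step: R->3, L=1; F->plug->F->R->G->L->H->refl->G->L'->B->R'->D->plug->D
Char 5 ('F'): step: R->4, L=1; F->plug->F->R->H->L->F->refl->E->L'->D->R'->D->plug->D
Char 6 ('C'): step: R->5, L=1; C->plug->C->R->C->L->A->refl->B->L'->F->R'->F->plug->F
Char 7 ('A'): step: R->6, L=1; A->plug->A->R->G->L->H->refl->G->L'->B->R'->B->plug->B
Char 8 ('F'): step: R->7, L=1; F->plug->F->R->B->L->G->refl->H->L'->G->R'->G->plug->G
Char 9 ('C'): step: R->0, L->2 (L advanced); C->plug->C->R->C->L->D->refl->C->L'->D->R'->B->plug->B
Final: ciphertext=EADDDFBGB, RIGHT=0, LEFT=2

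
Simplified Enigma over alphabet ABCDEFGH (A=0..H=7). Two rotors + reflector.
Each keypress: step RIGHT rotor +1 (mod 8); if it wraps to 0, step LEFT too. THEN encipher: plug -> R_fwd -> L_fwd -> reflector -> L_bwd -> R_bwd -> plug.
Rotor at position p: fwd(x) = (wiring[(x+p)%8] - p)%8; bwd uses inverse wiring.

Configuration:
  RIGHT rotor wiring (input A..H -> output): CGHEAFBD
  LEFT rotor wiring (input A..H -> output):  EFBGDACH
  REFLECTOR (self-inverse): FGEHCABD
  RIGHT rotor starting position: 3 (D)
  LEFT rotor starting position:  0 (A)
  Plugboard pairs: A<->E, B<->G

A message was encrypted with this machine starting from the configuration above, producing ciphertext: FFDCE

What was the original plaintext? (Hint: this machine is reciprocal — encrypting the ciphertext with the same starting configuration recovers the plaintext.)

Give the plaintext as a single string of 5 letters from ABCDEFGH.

Char 1 ('F'): step: R->4, L=0; F->plug->F->R->C->L->B->refl->G->L'->D->R'->G->plug->B
Char 2 ('F'): step: R->5, L=0; F->plug->F->R->C->L->B->refl->G->L'->D->R'->H->plug->H
Char 3 ('D'): step: R->6, L=0; D->plug->D->R->A->L->E->refl->C->L'->G->R'->F->plug->F
Char 4 ('C'): step: R->7, L=0; C->plug->C->R->H->L->H->refl->D->L'->E->R'->A->plug->E
Char 5 ('E'): step: R->0, L->1 (L advanced); E->plug->A->R->C->L->F->refl->A->L'->B->R'->G->plug->B

Answer: BHFEB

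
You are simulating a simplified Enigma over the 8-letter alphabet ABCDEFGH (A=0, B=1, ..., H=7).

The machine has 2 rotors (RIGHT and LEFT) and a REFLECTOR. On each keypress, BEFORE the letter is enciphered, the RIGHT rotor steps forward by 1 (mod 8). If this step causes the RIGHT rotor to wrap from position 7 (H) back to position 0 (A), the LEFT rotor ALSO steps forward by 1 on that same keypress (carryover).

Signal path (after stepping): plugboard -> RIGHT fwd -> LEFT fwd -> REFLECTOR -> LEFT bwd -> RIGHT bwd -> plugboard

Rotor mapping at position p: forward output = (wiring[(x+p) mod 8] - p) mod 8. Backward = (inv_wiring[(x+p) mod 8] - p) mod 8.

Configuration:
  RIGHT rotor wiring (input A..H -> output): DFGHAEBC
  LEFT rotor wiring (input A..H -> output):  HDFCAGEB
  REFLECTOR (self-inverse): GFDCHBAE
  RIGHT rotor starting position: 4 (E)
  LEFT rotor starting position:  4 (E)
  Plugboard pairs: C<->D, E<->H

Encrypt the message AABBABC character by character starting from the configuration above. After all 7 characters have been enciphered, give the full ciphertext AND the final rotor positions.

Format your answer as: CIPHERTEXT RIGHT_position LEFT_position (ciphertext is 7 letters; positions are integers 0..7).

Answer: GEFFBAF 3 5

Derivation:
Char 1 ('A'): step: R->5, L=4; A->plug->A->R->H->L->G->refl->A->L'->C->R'->G->plug->G
Char 2 ('A'): step: R->6, L=4; A->plug->A->R->D->L->F->refl->B->L'->G->R'->H->plug->E
Char 3 ('B'): step: R->7, L=4; B->plug->B->R->E->L->D->refl->C->L'->B->R'->F->plug->F
Char 4 ('B'): step: R->0, L->5 (L advanced); B->plug->B->R->F->L->A->refl->G->L'->E->R'->F->plug->F
Char 5 ('A'): step: R->1, L=5; A->plug->A->R->E->L->G->refl->A->L'->F->R'->B->plug->B
Char 6 ('B'): step: R->2, L=5; B->plug->B->R->F->L->A->refl->G->L'->E->R'->A->plug->A
Char 7 ('C'): step: R->3, L=5; C->plug->D->R->G->L->F->refl->B->L'->A->R'->F->plug->F
Final: ciphertext=GEFFBAF, RIGHT=3, LEFT=5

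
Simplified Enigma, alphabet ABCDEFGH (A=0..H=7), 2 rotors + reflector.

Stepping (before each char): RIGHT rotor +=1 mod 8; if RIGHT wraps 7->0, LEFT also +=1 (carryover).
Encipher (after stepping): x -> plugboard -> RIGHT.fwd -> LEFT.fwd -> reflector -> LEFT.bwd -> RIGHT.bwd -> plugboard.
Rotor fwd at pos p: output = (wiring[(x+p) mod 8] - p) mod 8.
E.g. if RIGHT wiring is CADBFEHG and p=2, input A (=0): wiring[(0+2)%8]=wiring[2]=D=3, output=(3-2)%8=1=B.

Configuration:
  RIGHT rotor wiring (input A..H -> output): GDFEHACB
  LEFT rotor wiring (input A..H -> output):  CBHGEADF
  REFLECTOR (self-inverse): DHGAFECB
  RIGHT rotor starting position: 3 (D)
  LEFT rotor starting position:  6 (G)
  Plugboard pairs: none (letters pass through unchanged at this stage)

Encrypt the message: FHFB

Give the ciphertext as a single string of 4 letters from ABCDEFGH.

Answer: CFED

Derivation:
Char 1 ('F'): step: R->4, L=6; F->plug->F->R->H->L->C->refl->G->L'->G->R'->C->plug->C
Char 2 ('H'): step: R->5, L=6; H->plug->H->R->C->L->E->refl->F->L'->A->R'->F->plug->F
Char 3 ('F'): step: R->6, L=6; F->plug->F->R->G->L->G->refl->C->L'->H->R'->E->plug->E
Char 4 ('B'): step: R->7, L=6; B->plug->B->R->H->L->C->refl->G->L'->G->R'->D->plug->D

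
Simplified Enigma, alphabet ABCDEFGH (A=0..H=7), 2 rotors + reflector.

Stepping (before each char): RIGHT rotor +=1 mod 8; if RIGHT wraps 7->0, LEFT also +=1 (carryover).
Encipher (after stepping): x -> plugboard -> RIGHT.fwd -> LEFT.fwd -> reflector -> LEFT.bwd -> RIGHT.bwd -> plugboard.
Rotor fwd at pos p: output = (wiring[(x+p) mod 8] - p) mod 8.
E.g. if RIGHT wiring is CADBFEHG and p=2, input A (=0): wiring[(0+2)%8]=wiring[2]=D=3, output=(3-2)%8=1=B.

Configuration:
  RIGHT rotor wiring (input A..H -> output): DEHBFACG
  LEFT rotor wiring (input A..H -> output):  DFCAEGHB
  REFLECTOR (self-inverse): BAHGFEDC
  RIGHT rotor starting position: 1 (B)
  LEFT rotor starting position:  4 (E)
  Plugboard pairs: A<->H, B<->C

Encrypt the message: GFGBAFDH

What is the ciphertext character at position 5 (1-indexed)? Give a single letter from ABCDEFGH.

Char 1 ('G'): step: R->2, L=4; G->plug->G->R->B->L->C->refl->H->L'->E->R'->F->plug->F
Char 2 ('F'): step: R->3, L=4; F->plug->F->R->A->L->A->refl->B->L'->F->R'->C->plug->B
Char 3 ('G'): step: R->4, L=4; G->plug->G->R->D->L->F->refl->E->L'->H->R'->E->plug->E
Char 4 ('B'): step: R->5, L=4; B->plug->C->R->B->L->C->refl->H->L'->E->R'->G->plug->G
Char 5 ('A'): step: R->6, L=4; A->plug->H->R->C->L->D->refl->G->L'->G->R'->D->plug->D

D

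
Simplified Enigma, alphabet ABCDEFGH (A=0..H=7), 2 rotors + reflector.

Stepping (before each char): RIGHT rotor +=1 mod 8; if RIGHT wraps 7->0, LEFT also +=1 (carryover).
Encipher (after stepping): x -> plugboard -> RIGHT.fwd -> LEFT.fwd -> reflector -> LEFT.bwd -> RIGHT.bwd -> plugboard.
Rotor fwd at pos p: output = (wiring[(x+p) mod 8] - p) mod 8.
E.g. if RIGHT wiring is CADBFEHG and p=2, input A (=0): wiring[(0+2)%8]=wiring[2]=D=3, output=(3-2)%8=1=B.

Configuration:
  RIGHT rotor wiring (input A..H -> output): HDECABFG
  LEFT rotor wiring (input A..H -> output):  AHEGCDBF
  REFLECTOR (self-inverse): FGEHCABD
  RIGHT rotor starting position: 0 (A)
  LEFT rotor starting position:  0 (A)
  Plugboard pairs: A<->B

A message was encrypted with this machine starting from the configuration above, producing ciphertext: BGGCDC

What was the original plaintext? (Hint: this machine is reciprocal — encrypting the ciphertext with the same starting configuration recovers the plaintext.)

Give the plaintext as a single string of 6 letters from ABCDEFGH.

Answer: FHBABD

Derivation:
Char 1 ('B'): step: R->1, L=0; B->plug->A->R->C->L->E->refl->C->L'->E->R'->F->plug->F
Char 2 ('G'): step: R->2, L=0; G->plug->G->R->F->L->D->refl->H->L'->B->R'->H->plug->H
Char 3 ('G'): step: R->3, L=0; G->plug->G->R->A->L->A->refl->F->L'->H->R'->A->plug->B
Char 4 ('C'): step: R->4, L=0; C->plug->C->R->B->L->H->refl->D->L'->F->R'->B->plug->A
Char 5 ('D'): step: R->5, L=0; D->plug->D->R->C->L->E->refl->C->L'->E->R'->A->plug->B
Char 6 ('C'): step: R->6, L=0; C->plug->C->R->B->L->H->refl->D->L'->F->R'->D->plug->D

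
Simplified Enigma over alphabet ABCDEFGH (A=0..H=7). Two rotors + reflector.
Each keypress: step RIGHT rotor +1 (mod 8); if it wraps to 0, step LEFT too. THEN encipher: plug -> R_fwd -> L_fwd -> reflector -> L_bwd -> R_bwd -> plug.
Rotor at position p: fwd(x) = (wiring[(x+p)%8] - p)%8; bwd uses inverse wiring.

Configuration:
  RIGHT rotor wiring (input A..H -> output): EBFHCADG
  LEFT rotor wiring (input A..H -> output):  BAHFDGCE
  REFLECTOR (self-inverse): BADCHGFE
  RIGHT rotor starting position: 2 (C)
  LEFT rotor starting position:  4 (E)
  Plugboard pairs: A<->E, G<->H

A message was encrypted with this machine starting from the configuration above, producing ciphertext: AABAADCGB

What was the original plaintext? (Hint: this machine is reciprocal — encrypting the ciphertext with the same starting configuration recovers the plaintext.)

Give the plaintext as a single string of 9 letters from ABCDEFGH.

Answer: BFCDBBEAF

Derivation:
Char 1 ('A'): step: R->3, L=4; A->plug->E->R->D->L->A->refl->B->L'->H->R'->B->plug->B
Char 2 ('A'): step: R->4, L=4; A->plug->E->R->A->L->H->refl->E->L'->F->R'->F->plug->F
Char 3 ('B'): step: R->5, L=4; B->plug->B->R->G->L->D->refl->C->L'->B->R'->C->plug->C
Char 4 ('A'): step: R->6, L=4; A->plug->E->R->H->L->B->refl->A->L'->D->R'->D->plug->D
Char 5 ('A'): step: R->7, L=4; A->plug->E->R->A->L->H->refl->E->L'->F->R'->B->plug->B
Char 6 ('D'): step: R->0, L->5 (L advanced); D->plug->D->R->H->L->G->refl->F->L'->B->R'->B->plug->B
Char 7 ('C'): step: R->1, L=5; C->plug->C->R->G->L->A->refl->B->L'->A->R'->A->plug->E
Char 8 ('G'): step: R->2, L=5; G->plug->H->R->H->L->G->refl->F->L'->B->R'->E->plug->A
Char 9 ('B'): step: R->3, L=5; B->plug->B->R->H->L->G->refl->F->L'->B->R'->F->plug->F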